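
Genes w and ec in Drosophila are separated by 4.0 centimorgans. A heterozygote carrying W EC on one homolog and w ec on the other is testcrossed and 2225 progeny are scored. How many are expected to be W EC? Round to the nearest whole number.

A map distance of 4.0 centimorgans corresponds to a recombination frequency of 0.040.
The F1 is W EC / w ec, so W EC is a parental gamete class with expected frequency (1 − r)/2 = 0.960/2 = 0.4800.
Expected number = 0.4800 × 2225 = 1068.00 ≈ 1068.

1068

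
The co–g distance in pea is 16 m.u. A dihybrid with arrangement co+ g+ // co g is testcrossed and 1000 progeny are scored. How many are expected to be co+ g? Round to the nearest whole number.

80

A map distance of 16 m.u. corresponds to a recombination frequency of 0.160.
The F1 is co+ g+ / co g, so co+ g is a recombinant gamete class with expected frequency r/2 = 0.160/2 = 0.0800.
Expected number = 0.0800 × 1000 = 80.00 ≈ 80.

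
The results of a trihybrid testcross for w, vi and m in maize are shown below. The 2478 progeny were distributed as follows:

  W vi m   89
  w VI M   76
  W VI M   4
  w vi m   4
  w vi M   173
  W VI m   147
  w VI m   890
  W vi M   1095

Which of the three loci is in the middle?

The two most frequent reciprocal classes, W vi M and w VI m, are the parental types, so the F1 was W vi M / w VI m.
The two rarest classes, W VI M and w vi m, are the double crossovers. Comparing them with the parentals, only the vi allele has switched, so vi is the middle locus and the order is w – vi – m.

vi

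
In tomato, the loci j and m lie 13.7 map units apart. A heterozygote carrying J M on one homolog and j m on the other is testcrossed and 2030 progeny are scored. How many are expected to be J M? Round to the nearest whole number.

A map distance of 13.7 map units corresponds to a recombination frequency of 0.137.
The F1 is J M / j m, so J M is a parental gamete class with expected frequency (1 − r)/2 = 0.863/2 = 0.4315.
Expected number = 0.4315 × 2030 = 875.94 ≈ 876.

876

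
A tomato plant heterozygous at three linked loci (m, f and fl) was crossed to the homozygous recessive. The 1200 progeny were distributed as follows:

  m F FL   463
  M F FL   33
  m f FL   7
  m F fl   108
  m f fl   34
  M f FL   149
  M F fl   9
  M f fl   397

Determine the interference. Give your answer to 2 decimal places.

0.15

The two most frequent reciprocal classes, M f fl and m F FL, are the parental types, so the F1 was M f fl / m F FL.
The two rarest classes, M F fl and m f FL, are the double crossovers. Comparing them with the parentals, only the f allele has switched, so f is the middle locus and the order is fl – f – m.
fl–f: (257 + 16)/1200 = 0.2275; f–m: (67 + 16)/1200 = 0.0692.
Expected DCO frequency = 0.2275 × 0.0692 ≈ 0.01574; observed = 16/1200 ≈ 0.01333.
Coefficient of coincidence = 0.01333/0.01574 ≈ 0.85; interference = 1 − 0.85 = 0.15.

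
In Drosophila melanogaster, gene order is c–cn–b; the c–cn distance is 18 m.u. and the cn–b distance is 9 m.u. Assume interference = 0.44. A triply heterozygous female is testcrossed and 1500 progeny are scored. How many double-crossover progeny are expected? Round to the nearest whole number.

14

Map distances give recombination frequencies of 0.180 and 0.090 for the two intervals.
With interference 0.44 (so coincidence = 0.56), expected double-crossover frequency = 0.180 × 0.090 × 0.56 = 0.00907.
Expected number = 0.00907 × 1500 = 13.61 ≈ 14.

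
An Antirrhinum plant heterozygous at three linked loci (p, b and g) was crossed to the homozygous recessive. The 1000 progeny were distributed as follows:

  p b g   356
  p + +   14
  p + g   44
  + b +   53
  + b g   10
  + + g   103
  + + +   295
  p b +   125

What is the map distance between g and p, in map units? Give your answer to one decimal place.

The two most frequent reciprocal classes, p b g and + + +, are the parental types, so the F1 was p b g / + + +.
The two rarest classes, + b g and p + +, are the double crossovers. Comparing them with the parentals, only the p allele has switched, so p is the middle locus and the order is g – p – b.
Crossovers in the g–p interval produce the single-crossover classes p b + and + + g (125 + 103 = 228) plus the double crossovers (24).
RF(g–p) = (228 + 24) / 1000 = 252/1000 = 0.2520 → 25.2 map units.

25.2 map units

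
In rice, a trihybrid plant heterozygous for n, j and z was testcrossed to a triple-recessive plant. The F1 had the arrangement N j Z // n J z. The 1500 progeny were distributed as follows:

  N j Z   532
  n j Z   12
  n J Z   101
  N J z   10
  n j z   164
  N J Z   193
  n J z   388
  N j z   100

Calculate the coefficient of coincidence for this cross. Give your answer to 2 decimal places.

The two rarest classes, n j Z and N J z, are the double crossovers. Comparing them with the parentals, only the n allele has switched, so n is the middle locus and the order is z – n – j.
z–n: (201 + 22)/1500 = 0.1487; n–j: (357 + 22)/1500 = 0.2527.
Expected DCO frequency = 0.1487 × 0.2527 ≈ 0.03758; observed = 22/1500 ≈ 0.01467.
Coefficient of coincidence = 0.01467/0.03758 ≈ 0.39.

0.39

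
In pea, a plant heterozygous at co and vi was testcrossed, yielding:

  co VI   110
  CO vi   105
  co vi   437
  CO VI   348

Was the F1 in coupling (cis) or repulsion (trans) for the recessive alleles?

The two most frequent classes are CO VI (348) and co vi (437); these are the parental (non-recombinant) types.
So the F1 carried CO VI on one chromosome and co vi on the other — the recessive alleles are on the same chromosome (cis / coupling).

cis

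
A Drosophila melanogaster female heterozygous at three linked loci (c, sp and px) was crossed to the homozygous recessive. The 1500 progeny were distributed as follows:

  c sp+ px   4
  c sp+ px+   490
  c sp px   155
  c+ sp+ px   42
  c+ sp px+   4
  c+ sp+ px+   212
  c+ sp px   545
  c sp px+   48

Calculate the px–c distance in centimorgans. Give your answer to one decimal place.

25.0 centimorgans

The two most frequent reciprocal classes, c+ sp px and c sp+ px+, are the parental types, so the F1 was c+ sp px / c sp+ px+.
The two rarest classes, c+ sp px+ and c sp+ px, are the double crossovers. Comparing them with the parentals, only the px allele has switched, so px is the middle locus and the order is c – px – sp.
Crossovers in the c–px interval produce the single-crossover classes c sp px and c+ sp+ px+ (155 + 212 = 367) plus the double crossovers (8).
RF(c–px) = (367 + 8) / 1500 = 375/1500 = 0.2500 → 25.0 centimorgans.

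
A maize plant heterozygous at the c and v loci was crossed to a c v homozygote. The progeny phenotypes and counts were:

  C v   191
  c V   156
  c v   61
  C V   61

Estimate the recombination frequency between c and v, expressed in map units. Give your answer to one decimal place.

The two most frequent classes, C v (191) and c V (156), are the parental types, so the F1 was C v / c V.
The recombinant classes are C V and c v: 61 + 61 = 122.
Recombination frequency = 122/469 = 0.2601 ≈ 26.0%, i.e. 26.0 map units.

26.0 map units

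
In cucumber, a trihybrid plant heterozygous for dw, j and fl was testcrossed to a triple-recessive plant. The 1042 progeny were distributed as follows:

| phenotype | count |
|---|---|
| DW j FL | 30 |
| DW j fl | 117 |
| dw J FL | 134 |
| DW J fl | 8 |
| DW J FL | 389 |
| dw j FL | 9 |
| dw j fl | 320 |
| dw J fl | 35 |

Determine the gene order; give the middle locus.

fl

The two most frequent reciprocal classes, dw j fl and DW J FL, are the parental types, so the F1 was dw j fl / DW J FL.
The two rarest classes, dw j FL and DW J fl, are the double crossovers. Comparing them with the parentals, only the fl allele has switched, so fl is the middle locus and the order is dw – fl – j.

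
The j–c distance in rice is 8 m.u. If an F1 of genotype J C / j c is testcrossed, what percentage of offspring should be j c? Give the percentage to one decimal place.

46.0%

A map distance of 8 m.u. corresponds to a recombination frequency of 0.080.
The F1 is J C / j c, so j c is a parental gamete class with expected frequency (1 − r)/2 = 0.920/2 = 0.4600.
That is 0.4600 = 46.0% of the progeny.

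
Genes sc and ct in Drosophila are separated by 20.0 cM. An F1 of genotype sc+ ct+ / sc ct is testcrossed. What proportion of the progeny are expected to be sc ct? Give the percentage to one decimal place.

A map distance of 20.0 cM corresponds to a recombination frequency of 0.200.
The F1 is sc+ ct+ / sc ct, so sc ct is a parental gamete class with expected frequency (1 − r)/2 = 0.800/2 = 0.4000.
That is 0.4000 = 40.0% of the progeny.

40.0%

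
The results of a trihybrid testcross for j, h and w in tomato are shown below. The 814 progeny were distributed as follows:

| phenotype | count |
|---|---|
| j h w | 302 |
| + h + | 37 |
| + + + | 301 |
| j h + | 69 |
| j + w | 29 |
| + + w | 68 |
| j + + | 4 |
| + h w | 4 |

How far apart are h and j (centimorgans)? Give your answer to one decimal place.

9.1 centimorgans

The two most frequent reciprocal classes, j h w and + + +, are the parental types, so the F1 was j h w / + + +.
The two rarest classes, + h w and j + +, are the double crossovers. Comparing them with the parentals, only the j allele has switched, so j is the middle locus and the order is h – j – w.
Crossovers in the h–j interval produce the single-crossover classes j + w and + h + (29 + 37 = 66) plus the double crossovers (8).
RF(h–j) = (66 + 8) / 814 = 74/814 = 0.0909 → 9.1 centimorgans.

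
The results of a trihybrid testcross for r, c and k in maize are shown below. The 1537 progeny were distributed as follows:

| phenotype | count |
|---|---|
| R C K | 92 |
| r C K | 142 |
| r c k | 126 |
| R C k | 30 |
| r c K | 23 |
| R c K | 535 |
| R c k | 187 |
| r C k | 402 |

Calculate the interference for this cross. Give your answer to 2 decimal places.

The two most frequent reciprocal classes, r C k and R c K, are the parental types, so the F1 was r C k / R c K.
The two rarest classes, R C k and r c K, are the double crossovers. Comparing them with the parentals, only the r allele has switched, so r is the middle locus and the order is c – r – k.
c–r: (218 + 53)/1537 = 0.1763; r–k: (329 + 53)/1537 = 0.2485.
Expected DCO frequency = 0.1763 × 0.2485 ≈ 0.04381; observed = 53/1537 ≈ 0.03448.
Coefficient of coincidence = 0.03448/0.04381 ≈ 0.79; interference = 1 − 0.79 = 0.21.

0.21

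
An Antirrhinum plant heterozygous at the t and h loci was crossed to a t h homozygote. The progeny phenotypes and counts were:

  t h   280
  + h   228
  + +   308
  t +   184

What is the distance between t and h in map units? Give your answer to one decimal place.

41.2 map units

The two most frequent classes, + + (308) and t h (280), are the parental types, so the F1 was + + / t h.
The recombinant classes are + h and t +: 228 + 184 = 412.
Recombination frequency = 412/1000 = 0.4120 ≈ 41.2%, i.e. 41.2 map units.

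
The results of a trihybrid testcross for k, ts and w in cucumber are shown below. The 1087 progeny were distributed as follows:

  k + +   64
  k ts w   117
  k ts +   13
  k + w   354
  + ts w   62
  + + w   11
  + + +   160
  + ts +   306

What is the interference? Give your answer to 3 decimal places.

The two most frequent reciprocal classes, k + w and + ts +, are the parental types, so the F1 was k + w / + ts +.
The two rarest classes, + + w and k ts +, are the double crossovers. Comparing them with the parentals, only the k allele has switched, so k is the middle locus and the order is ts – k – w.
ts–k: (277 + 24)/1087 = 0.2769; k–w: (126 + 24)/1087 = 0.1380.
Expected DCO frequency = 0.2769 × 0.1380 ≈ 0.03821; observed = 24/1087 ≈ 0.02208.
Coefficient of coincidence = 0.02208/0.03821 ≈ 0.578; interference = 1 − 0.578 = 0.422.

0.422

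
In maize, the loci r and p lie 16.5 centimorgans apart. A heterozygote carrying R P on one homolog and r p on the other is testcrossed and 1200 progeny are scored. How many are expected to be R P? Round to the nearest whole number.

501

A map distance of 16.5 centimorgans corresponds to a recombination frequency of 0.165.
The F1 is R P / r p, so R P is a parental gamete class with expected frequency (1 − r)/2 = 0.835/2 = 0.4175.
Expected number = 0.4175 × 1200 = 501.00 ≈ 501.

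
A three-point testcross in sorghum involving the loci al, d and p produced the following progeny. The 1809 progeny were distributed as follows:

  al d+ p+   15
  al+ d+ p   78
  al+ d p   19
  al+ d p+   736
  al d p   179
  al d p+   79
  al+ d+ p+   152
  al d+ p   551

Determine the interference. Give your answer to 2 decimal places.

0.12

The two most frequent reciprocal classes, al d+ p and al+ d p+, are the parental types, so the F1 was al d+ p / al+ d p+.
The two rarest classes, al d+ p+ and al+ d p, are the double crossovers. Comparing them with the parentals, only the p allele has switched, so p is the middle locus and the order is al – p – d.
al–p: (157 + 34)/1809 = 0.1056; p–d: (331 + 34)/1809 = 0.2018.
Expected DCO frequency = 0.1056 × 0.2018 ≈ 0.02131; observed = 34/1809 ≈ 0.01879.
Coefficient of coincidence = 0.01879/0.02131 ≈ 0.88; interference = 1 − 0.88 = 0.12.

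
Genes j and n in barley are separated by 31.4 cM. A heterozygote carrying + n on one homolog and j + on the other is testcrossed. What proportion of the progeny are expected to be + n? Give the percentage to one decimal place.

A map distance of 31.4 cM corresponds to a recombination frequency of 0.314.
The F1 is + n / j +, so + n is a parental gamete class with expected frequency (1 − r)/2 = 0.686/2 = 0.3430.
That is 0.3430 = 34.3% of the progeny.

34.3%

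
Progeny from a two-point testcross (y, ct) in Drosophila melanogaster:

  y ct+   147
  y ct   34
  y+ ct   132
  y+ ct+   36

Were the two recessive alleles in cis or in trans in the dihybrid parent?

trans

The two most frequent classes are y+ ct (132) and y ct+ (147); these are the parental (non-recombinant) types.
So the F1 carried y+ ct on one chromosome and y ct+ on the other — the recessive alleles are on opposite chromosomes (trans / repulsion).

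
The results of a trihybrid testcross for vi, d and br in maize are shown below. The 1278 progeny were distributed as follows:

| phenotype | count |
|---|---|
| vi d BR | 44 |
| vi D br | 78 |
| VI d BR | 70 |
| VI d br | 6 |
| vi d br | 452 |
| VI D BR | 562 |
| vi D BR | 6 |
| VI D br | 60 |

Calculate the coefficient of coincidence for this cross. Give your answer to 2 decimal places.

The two most frequent reciprocal classes, vi d br and VI D BR, are the parental types, so the F1 was vi d br / VI D BR.
The two rarest classes, VI d br and vi D BR, are the double crossovers. Comparing them with the parentals, only the vi allele has switched, so vi is the middle locus and the order is br – vi – d.
br–vi: (104 + 12)/1278 = 0.0908; vi–d: (148 + 12)/1278 = 0.1252.
Expected DCO frequency = 0.0908 × 0.1252 ≈ 0.01137; observed = 12/1278 ≈ 0.00939.
Coefficient of coincidence = 0.00939/0.01137 ≈ 0.83.

0.83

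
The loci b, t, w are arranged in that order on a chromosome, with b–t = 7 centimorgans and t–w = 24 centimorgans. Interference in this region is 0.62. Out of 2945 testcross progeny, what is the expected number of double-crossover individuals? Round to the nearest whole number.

Map distances give recombination frequencies of 0.070 and 0.240 for the two intervals.
With interference 0.62 (so coincidence = 0.38), expected double-crossover frequency = 0.070 × 0.240 × 0.38 = 0.00638.
Expected number = 0.00638 × 2945 = 18.80 ≈ 19.

19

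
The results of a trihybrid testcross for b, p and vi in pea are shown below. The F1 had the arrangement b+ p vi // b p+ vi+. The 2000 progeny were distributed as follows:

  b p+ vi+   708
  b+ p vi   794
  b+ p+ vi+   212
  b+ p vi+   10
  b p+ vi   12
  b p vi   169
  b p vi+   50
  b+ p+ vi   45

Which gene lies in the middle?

vi

The two rarest classes, b+ p vi+ and b p+ vi, are the double crossovers. Comparing them with the parentals, only the vi allele has switched, so vi is the middle locus and the order is b – vi – p.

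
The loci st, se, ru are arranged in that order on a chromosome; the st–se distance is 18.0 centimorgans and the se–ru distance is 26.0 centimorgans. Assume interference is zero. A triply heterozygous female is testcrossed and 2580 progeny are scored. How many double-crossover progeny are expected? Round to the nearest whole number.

121

Map distances give recombination frequencies of 0.180 and 0.260 for the two intervals.
With no interference, expected double-crossover frequency = 0.180 × 0.260 = 0.04680.
Expected number = 0.04680 × 2580 = 120.74 ≈ 121.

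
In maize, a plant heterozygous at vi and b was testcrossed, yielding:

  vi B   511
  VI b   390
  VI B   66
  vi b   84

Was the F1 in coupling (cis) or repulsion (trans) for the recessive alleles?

trans

The two most frequent classes are VI b (390) and vi B (511); these are the parental (non-recombinant) types.
So the F1 carried VI b on one chromosome and vi B on the other — the recessive alleles are on opposite chromosomes (trans / repulsion).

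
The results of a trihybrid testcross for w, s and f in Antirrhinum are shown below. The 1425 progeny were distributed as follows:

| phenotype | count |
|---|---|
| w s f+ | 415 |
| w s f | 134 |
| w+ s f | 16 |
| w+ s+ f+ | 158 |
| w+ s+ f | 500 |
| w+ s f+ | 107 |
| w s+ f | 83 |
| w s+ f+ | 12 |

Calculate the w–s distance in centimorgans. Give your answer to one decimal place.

The two most frequent reciprocal classes, w+ s+ f and w s f+, are the parental types, so the F1 was w+ s+ f / w s f+.
The two rarest classes, w+ s f and w s+ f+, are the double crossovers. Comparing them with the parentals, only the s allele has switched, so s is the middle locus and the order is w – s – f.
Crossovers in the w–s interval produce the single-crossover classes w s+ f and w+ s f+ (83 + 107 = 190) plus the double crossovers (28).
RF(w–s) = (190 + 28) / 1425 = 218/1425 = 0.1530 → 15.3 centimorgans.

15.3 centimorgans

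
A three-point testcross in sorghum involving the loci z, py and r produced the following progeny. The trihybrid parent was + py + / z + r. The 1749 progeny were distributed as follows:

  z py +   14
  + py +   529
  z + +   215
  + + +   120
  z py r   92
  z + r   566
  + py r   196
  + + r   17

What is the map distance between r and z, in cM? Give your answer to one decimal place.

The two rarest classes, z py + and + + r, are the double crossovers. Comparing them with the parentals, only the z allele has switched, so z is the middle locus and the order is r – z – py.
Crossovers in the r–z interval produce the single-crossover classes + py r and z + + (196 + 215 = 411) plus the double crossovers (31).
RF(r–z) = (411 + 31) / 1749 = 442/1749 = 0.2527 → 25.3 cM.

25.3 cM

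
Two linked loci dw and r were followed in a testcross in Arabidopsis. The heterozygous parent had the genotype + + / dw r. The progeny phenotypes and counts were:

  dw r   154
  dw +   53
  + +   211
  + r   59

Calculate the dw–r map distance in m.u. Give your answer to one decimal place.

The recombinant classes are + r and dw +: 59 + 53 = 112.
Recombination frequency = 112/477 = 0.2348 ≈ 23.5%, i.e. 23.5 m.u.

23.5 m.u.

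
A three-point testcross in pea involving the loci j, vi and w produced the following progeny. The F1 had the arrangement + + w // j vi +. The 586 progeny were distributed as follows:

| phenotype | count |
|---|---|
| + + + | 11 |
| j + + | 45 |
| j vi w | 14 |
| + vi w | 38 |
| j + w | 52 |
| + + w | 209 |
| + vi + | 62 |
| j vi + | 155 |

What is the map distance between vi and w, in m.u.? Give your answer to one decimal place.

The two rarest classes, + + + and j vi w, are the double crossovers. Comparing them with the parentals, only the w allele has switched, so w is the middle locus and the order is vi – w – j.
Crossovers in the vi–w interval produce the single-crossover classes + vi w and j + + (38 + 45 = 83) plus the double crossovers (25).
RF(vi–w) = (83 + 25) / 586 = 108/586 = 0.1843 → 18.4 m.u.

18.4 m.u.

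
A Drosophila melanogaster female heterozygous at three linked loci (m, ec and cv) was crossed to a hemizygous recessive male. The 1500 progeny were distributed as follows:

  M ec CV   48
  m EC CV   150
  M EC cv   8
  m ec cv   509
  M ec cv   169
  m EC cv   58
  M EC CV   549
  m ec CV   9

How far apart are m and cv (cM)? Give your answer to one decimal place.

22.4 cM

The two most frequent reciprocal classes, m ec cv and M EC CV, are the parental types, so the F1 was m ec cv / M EC CV.
The two rarest classes, m ec CV and M EC cv, are the double crossovers. Comparing them with the parentals, only the cv allele has switched, so cv is the middle locus and the order is m – cv – ec.
Crossovers in the m–cv interval produce the single-crossover classes M ec cv and m EC CV (169 + 150 = 319) plus the double crossovers (17).
RF(m–cv) = (319 + 17) / 1500 = 336/1500 = 0.2240 → 22.4 cM.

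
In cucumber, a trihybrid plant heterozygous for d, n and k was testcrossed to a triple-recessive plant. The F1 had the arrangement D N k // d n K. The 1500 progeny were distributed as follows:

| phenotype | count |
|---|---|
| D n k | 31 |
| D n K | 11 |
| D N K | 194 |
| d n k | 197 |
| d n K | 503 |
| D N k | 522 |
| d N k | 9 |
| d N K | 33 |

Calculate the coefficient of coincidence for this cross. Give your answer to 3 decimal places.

0.869

The two rarest classes, d N k and D n K, are the double crossovers. Comparing them with the parentals, only the d allele has switched, so d is the middle locus and the order is n – d – k.
n–d: (64 + 20)/1500 = 0.0560; d–k: (391 + 20)/1500 = 0.2740.
Expected DCO frequency = 0.0560 × 0.2740 ≈ 0.01534; observed = 20/1500 ≈ 0.01333.
Coefficient of coincidence = 0.01333/0.01534 ≈ 0.869.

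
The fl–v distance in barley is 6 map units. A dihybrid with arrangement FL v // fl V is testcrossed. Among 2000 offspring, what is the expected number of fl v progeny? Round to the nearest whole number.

A map distance of 6 map units corresponds to a recombination frequency of 0.060.
The F1 is FL v / fl V, so fl v is a recombinant gamete class with expected frequency r/2 = 0.060/2 = 0.0300.
Expected number = 0.0300 × 2000 = 60.00 ≈ 60.

60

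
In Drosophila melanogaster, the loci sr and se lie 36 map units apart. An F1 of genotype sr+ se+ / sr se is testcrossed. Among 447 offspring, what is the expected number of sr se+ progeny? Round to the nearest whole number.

A map distance of 36 map units corresponds to a recombination frequency of 0.360.
The F1 is sr+ se+ / sr se, so sr se+ is a recombinant gamete class with expected frequency r/2 = 0.360/2 = 0.1800.
Expected number = 0.1800 × 447 = 80.46 ≈ 80.

80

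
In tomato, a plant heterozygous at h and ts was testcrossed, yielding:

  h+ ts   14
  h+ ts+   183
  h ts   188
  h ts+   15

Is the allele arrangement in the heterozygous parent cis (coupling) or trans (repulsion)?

cis

The two most frequent classes are h+ ts+ (183) and h ts (188); these are the parental (non-recombinant) types.
So the F1 carried h+ ts+ on one chromosome and h ts on the other — the recessive alleles are on the same chromosome (cis / coupling).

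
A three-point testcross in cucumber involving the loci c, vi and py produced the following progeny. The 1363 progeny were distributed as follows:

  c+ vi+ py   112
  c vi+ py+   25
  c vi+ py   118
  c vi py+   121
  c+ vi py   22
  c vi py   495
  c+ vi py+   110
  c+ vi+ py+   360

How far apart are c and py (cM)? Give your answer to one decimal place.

20.5 cM

The two most frequent reciprocal classes, c+ vi+ py+ and c vi py, are the parental types, so the F1 was c+ vi+ py+ / c vi py.
The two rarest classes, c vi+ py+ and c+ vi py, are the double crossovers. Comparing them with the parentals, only the c allele has switched, so c is the middle locus and the order is vi – c – py.
Crossovers in the c–py interval produce the single-crossover classes c+ vi+ py and c vi py+ (112 + 121 = 233) plus the double crossovers (47).
RF(c–py) = (233 + 47) / 1363 = 280/1363 = 0.2054 → 20.5 cM.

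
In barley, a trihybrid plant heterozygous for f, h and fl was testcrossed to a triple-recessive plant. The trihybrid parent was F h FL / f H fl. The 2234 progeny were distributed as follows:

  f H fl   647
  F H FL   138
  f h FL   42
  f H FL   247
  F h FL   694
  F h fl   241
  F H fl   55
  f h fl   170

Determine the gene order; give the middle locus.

f

The two rarest classes, f h FL and F H fl, are the double crossovers. Comparing them with the parentals, only the f allele has switched, so f is the middle locus and the order is fl – f – h.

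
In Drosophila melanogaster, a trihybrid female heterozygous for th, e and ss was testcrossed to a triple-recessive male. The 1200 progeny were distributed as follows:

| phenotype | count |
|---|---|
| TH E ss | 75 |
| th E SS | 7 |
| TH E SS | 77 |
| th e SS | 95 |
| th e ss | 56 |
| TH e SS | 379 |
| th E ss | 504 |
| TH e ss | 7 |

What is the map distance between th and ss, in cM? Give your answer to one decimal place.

15.3 cM

The two most frequent reciprocal classes, th E ss and TH e SS, are the parental types, so the F1 was th E ss / TH e SS.
The two rarest classes, th E SS and TH e ss, are the double crossovers. Comparing them with the parentals, only the ss allele has switched, so ss is the middle locus and the order is th – ss – e.
Crossovers in the th–ss interval produce the single-crossover classes TH E ss and th e SS (75 + 95 = 170) plus the double crossovers (14).
RF(th–ss) = (170 + 14) / 1200 = 184/1200 = 0.1533 → 15.3 cM.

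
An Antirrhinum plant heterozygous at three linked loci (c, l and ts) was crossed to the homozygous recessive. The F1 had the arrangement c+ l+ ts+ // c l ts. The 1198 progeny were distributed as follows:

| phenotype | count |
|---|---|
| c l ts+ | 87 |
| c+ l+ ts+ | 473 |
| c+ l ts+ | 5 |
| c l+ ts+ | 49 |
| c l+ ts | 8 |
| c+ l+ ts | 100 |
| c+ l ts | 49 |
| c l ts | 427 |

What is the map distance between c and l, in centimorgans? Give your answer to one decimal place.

9.3 centimorgans

The two rarest classes, c+ l ts+ and c l+ ts, are the double crossovers. Comparing them with the parentals, only the l allele has switched, so l is the middle locus and the order is ts – l – c.
Crossovers in the l–c interval produce the single-crossover classes c l+ ts+ and c+ l ts (49 + 49 = 98) plus the double crossovers (13).
RF(l–c) = (98 + 13) / 1198 = 111/1198 = 0.0927 → 9.3 centimorgans.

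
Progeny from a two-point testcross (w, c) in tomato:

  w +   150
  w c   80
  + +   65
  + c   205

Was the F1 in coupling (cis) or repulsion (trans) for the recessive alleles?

The two most frequent classes are + c (205) and w + (150); these are the parental (non-recombinant) types.
So the F1 carried + c on one chromosome and w + on the other — the recessive alleles are on opposite chromosomes (trans / repulsion).

trans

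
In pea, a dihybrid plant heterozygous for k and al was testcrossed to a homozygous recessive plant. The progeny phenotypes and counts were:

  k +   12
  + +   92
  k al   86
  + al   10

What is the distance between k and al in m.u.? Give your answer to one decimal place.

The two most frequent classes, + + (92) and k al (86), are the parental types, so the F1 was + + / k al.
The recombinant classes are + al and k +: 10 + 12 = 22.
Recombination frequency = 22/200 = 0.1100 ≈ 11.0%, i.e. 11.0 m.u.

11.0 m.u.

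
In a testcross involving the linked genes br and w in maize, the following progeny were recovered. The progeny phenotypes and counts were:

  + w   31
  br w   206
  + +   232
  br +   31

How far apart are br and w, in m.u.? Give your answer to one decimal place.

The two most frequent classes, + + (232) and br w (206), are the parental types, so the F1 was + + / br w.
The recombinant classes are + w and br +: 31 + 31 = 62.
Recombination frequency = 62/500 = 0.1240 ≈ 12.4%, i.e. 12.4 m.u.

12.4 m.u.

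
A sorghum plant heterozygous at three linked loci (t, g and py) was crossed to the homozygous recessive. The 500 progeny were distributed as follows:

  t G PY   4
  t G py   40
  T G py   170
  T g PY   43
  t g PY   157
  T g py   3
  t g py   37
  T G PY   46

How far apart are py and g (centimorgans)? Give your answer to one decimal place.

18.0 centimorgans

The two most frequent reciprocal classes, t g PY and T G py, are the parental types, so the F1 was t g PY / T G py.
The two rarest classes, t G PY and T g py, are the double crossovers. Comparing them with the parentals, only the g allele has switched, so g is the middle locus and the order is py – g – t.
Crossovers in the py–g interval produce the single-crossover classes t g py and T G PY (37 + 46 = 83) plus the double crossovers (7).
RF(py–g) = (83 + 7) / 500 = 90/500 = 0.1800 → 18.0 centimorgans.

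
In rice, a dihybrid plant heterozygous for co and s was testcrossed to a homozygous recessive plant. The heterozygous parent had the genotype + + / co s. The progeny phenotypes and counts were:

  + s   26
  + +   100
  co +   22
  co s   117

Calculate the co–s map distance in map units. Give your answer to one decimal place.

The recombinant classes are + s and co +: 26 + 22 = 48.
Recombination frequency = 48/265 = 0.1811 ≈ 18.1%, i.e. 18.1 map units.

18.1 map units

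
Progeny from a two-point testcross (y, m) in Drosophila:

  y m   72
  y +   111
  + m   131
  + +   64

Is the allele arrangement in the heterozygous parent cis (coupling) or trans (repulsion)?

trans

The two most frequent classes are + m (131) and y + (111); these are the parental (non-recombinant) types.
So the F1 carried + m on one chromosome and y + on the other — the recessive alleles are on opposite chromosomes (trans / repulsion).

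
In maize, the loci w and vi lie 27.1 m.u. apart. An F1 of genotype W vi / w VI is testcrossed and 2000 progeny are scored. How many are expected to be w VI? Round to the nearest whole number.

729

A map distance of 27.1 m.u. corresponds to a recombination frequency of 0.271.
The F1 is W vi / w VI, so w VI is a parental gamete class with expected frequency (1 − r)/2 = 0.729/2 = 0.3645.
Expected number = 0.3645 × 2000 = 729.00 ≈ 729.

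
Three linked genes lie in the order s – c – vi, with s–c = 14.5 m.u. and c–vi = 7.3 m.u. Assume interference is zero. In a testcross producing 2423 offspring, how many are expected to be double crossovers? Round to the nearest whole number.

Map distances give recombination frequencies of 0.145 and 0.073 for the two intervals.
With no interference, expected double-crossover frequency = 0.145 × 0.073 = 0.01058.
Expected number = 0.01058 × 2423 = 25.65 ≈ 26.

26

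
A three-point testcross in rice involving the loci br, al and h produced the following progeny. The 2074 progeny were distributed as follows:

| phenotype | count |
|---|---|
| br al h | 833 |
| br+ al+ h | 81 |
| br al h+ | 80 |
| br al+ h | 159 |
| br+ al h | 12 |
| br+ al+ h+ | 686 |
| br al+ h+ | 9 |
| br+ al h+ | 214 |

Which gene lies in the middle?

br

The two most frequent reciprocal classes, br al h and br+ al+ h+, are the parental types, so the F1 was br al h / br+ al+ h+.
The two rarest classes, br+ al h and br al+ h+, are the double crossovers. Comparing them with the parentals, only the br allele has switched, so br is the middle locus and the order is h – br – al.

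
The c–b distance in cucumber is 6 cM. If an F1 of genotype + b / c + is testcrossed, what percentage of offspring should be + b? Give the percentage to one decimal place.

47.0%

A map distance of 6 cM corresponds to a recombination frequency of 0.060.
The F1 is + b / c +, so + b is a parental gamete class with expected frequency (1 − r)/2 = 0.940/2 = 0.4700.
That is 0.4700 = 47.0% of the progeny.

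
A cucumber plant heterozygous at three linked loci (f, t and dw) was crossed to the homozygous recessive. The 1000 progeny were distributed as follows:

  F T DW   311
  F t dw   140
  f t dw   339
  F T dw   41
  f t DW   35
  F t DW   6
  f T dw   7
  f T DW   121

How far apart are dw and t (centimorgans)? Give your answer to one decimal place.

The two most frequent reciprocal classes, F T DW and f t dw, are the parental types, so the F1 was F T DW / f t dw.
The two rarest classes, F t DW and f T dw, are the double crossovers. Comparing them with the parentals, only the t allele has switched, so t is the middle locus and the order is dw – t – f.
Crossovers in the dw–t interval produce the single-crossover classes F T dw and f t DW (41 + 35 = 76) plus the double crossovers (13).
RF(dw–t) = (76 + 13) / 1000 = 89/1000 = 0.0890 → 8.9 centimorgans.

8.9 centimorgans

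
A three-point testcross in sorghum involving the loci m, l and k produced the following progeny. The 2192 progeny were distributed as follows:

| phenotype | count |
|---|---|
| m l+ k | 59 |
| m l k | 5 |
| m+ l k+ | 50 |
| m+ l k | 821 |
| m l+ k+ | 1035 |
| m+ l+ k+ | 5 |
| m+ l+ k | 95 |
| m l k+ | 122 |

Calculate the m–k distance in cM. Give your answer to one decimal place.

5.4 cM

The two most frequent reciprocal classes, m+ l k and m l+ k+, are the parental types, so the F1 was m+ l k / m l+ k+.
The two rarest classes, m l k and m+ l+ k+, are the double crossovers. Comparing them with the parentals, only the m allele has switched, so m is the middle locus and the order is k – m – l.
Crossovers in the k–m interval produce the single-crossover classes m+ l k+ and m l+ k (50 + 59 = 109) plus the double crossovers (10).
RF(k–m) = (109 + 10) / 2192 = 119/2192 = 0.0543 → 5.4 cM.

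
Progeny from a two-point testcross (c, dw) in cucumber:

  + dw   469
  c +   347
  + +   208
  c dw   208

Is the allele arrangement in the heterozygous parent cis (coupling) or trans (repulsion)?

trans

The two most frequent classes are + dw (469) and c + (347); these are the parental (non-recombinant) types.
So the F1 carried + dw on one chromosome and c + on the other — the recessive alleles are on opposite chromosomes (trans / repulsion).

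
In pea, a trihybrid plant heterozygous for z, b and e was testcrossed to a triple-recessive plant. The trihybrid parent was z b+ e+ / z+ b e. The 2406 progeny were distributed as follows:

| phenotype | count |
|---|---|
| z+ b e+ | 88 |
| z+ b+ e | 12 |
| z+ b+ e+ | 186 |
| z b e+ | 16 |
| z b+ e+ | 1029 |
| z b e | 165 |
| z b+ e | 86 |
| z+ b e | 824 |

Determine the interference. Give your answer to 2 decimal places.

The two rarest classes, z b e+ and z+ b+ e, are the double crossovers. Comparing them with the parentals, only the b allele has switched, so b is the middle locus and the order is z – b – e.
z–b: (351 + 28)/2406 = 0.1575; b–e: (174 + 28)/2406 = 0.0840.
Expected DCO frequency = 0.1575 × 0.0840 ≈ 0.01323; observed = 28/2406 ≈ 0.01164.
Coefficient of coincidence = 0.01164/0.01323 ≈ 0.88; interference = 1 − 0.88 = 0.12.

0.12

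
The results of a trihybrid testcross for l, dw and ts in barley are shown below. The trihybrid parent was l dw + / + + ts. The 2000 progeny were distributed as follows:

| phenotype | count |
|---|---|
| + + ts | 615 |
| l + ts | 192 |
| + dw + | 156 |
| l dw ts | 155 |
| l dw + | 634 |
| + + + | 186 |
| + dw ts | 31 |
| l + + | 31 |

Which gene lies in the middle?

dw

The two rarest classes, l + + and + dw ts, are the double crossovers. Comparing them with the parentals, only the dw allele has switched, so dw is the middle locus and the order is l – dw – ts.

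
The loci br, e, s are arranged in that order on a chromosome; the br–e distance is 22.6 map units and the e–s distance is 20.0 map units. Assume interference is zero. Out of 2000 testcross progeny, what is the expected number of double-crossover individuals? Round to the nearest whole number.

Map distances give recombination frequencies of 0.226 and 0.200 for the two intervals.
With no interference, expected double-crossover frequency = 0.226 × 0.200 = 0.04520.
Expected number = 0.04520 × 2000 = 90.40 ≈ 90.

90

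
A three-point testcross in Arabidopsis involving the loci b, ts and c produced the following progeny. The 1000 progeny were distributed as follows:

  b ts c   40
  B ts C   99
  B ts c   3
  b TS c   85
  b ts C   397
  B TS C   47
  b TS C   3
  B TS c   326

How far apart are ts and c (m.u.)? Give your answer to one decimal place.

The two most frequent reciprocal classes, B TS c and b ts C, are the parental types, so the F1 was B TS c / b ts C.
The two rarest classes, B ts c and b TS C, are the double crossovers. Comparing them with the parentals, only the ts allele has switched, so ts is the middle locus and the order is b – ts – c.
Crossovers in the ts–c interval produce the single-crossover classes B TS C and b ts c (47 + 40 = 87) plus the double crossovers (6).
RF(ts–c) = (87 + 6) / 1000 = 93/1000 = 0.0930 → 9.3 m.u.

9.3 m.u.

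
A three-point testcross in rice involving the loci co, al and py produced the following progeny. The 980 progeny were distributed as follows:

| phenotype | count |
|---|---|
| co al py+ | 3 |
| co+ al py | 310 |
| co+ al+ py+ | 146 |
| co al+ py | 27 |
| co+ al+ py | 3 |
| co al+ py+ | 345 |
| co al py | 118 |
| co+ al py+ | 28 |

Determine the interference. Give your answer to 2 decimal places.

The two most frequent reciprocal classes, co al+ py+ and co+ al py, are the parental types, so the F1 was co al+ py+ / co+ al py.
The two rarest classes, co al py+ and co+ al+ py, are the double crossovers. Comparing them with the parentals, only the al allele has switched, so al is the middle locus and the order is py – al – co.
py–al: (55 + 6)/980 = 0.0622; al–co: (264 + 6)/980 = 0.2755.
Expected DCO frequency = 0.0622 × 0.2755 ≈ 0.01714; observed = 6/980 ≈ 0.00612.
Coefficient of coincidence = 0.00612/0.01714 ≈ 0.36; interference = 1 − 0.36 = 0.64.

0.64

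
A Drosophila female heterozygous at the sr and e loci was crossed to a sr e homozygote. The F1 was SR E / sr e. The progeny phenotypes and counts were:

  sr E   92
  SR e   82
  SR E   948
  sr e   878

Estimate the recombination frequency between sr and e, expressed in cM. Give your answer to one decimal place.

The recombinant classes are SR e and sr E: 82 + 92 = 174.
Recombination frequency = 174/2000 = 0.0870 ≈ 8.7%, i.e. 8.7 cM.

8.7 cM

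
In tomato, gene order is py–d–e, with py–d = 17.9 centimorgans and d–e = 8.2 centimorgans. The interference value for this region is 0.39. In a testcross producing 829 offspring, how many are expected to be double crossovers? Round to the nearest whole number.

7

Map distances give recombination frequencies of 0.179 and 0.082 for the two intervals.
With interference 0.39 (so coincidence = 0.61), expected double-crossover frequency = 0.179 × 0.082 × 0.61 = 0.00895.
Expected number = 0.00895 × 829 = 7.42 ≈ 7.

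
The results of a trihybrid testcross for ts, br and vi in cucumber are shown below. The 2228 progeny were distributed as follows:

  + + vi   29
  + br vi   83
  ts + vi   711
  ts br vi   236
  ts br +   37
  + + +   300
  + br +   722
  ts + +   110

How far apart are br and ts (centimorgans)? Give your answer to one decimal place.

27.0 centimorgans

The two most frequent reciprocal classes, + br + and ts + vi, are the parental types, so the F1 was + br + / ts + vi.
The two rarest classes, ts br + and + + vi, are the double crossovers. Comparing them with the parentals, only the ts allele has switched, so ts is the middle locus and the order is vi – ts – br.
Crossovers in the ts–br interval produce the single-crossover classes + + + and ts br vi (300 + 236 = 536) plus the double crossovers (66).
RF(ts–br) = (536 + 66) / 2228 = 602/2228 = 0.2702 → 27.0 centimorgans.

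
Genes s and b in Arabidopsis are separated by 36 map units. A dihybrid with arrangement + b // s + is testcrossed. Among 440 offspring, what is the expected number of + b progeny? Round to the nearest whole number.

141

A map distance of 36 map units corresponds to a recombination frequency of 0.360.
The F1 is + b / s +, so + b is a parental gamete class with expected frequency (1 − r)/2 = 0.640/2 = 0.3200.
Expected number = 0.3200 × 440 = 140.80 ≈ 141.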